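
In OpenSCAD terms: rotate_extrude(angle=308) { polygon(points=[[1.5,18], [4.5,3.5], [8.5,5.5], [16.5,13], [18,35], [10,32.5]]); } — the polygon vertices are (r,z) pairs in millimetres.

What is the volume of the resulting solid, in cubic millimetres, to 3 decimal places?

Profile (r,z), 6 vertices: (1.5,18) (4.5,3.5) (8.5,5.5) (16.5,13) (18,35) (10,32.5)
edge 0: (1.5,18)→(4.5,3.5)  cross = 1.5·3.5 − 4.5·18 = -75.7500; (r_i+r_j)·cross = 6·-75.7500 = -454.5000
edge 1: (4.5,3.5)→(8.5,5.5)  cross = 4.5·5.5 − 8.5·3.5 = -5.0000; (r_i+r_j)·cross = 13·-5.0000 = -65.0000
edge 2: (8.5,5.5)→(16.5,13)  cross = 8.5·13 − 16.5·5.5 = 19.7500; (r_i+r_j)·cross = 25·19.7500 = 493.7500
edge 3: (16.5,13)→(18,35)  cross = 16.5·35 − 18·13 = 343.5000; (r_i+r_j)·cross = 34.5·343.5000 = 11850.7500
edge 4: (18,35)→(10,32.5)  cross = 18·32.5 − 10·35 = 235.0000; (r_i+r_j)·cross = 28·235.0000 = 6580.0000
edge 5: (10,32.5)→(1.5,18)  cross = 10·18 − 1.5·32.5 = 131.2500; (r_i+r_j)·cross = 11.5·131.2500 = 1509.3750
Σcross = 648.7500 → A = |Σcross|/2 = 324.3750 mm²
Σ(r_i+r_j)·cross = 19914.3750 → first moment M = |Σ|/6 = 3319.0625
R_c = M/A = 3319.0625/324.3750 = 10.2322 mm
θ = 308° = 5.375614 rad
V = θ·R_c·A = 5.375614·10.2322·324.3750 = 17841.999 mm³

Volume = 17841.999 mm³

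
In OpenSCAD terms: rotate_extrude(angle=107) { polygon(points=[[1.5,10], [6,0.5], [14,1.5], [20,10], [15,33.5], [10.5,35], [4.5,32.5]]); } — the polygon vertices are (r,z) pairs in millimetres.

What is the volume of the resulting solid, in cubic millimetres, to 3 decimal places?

Volume = 8928.918 mm³

Profile (r,z), 7 vertices: (1.5,10) (6,0.5) (14,1.5) (20,10) (15,33.5) (10.5,35) (4.5,32.5)
edge 0: (1.5,10)→(6,0.5)  cross = 1.5·0.5 − 6·10 = -59.2500; (r_i+r_j)·cross = 7.5·-59.2500 = -444.3750
edge 1: (6,0.5)→(14,1.5)  cross = 6·1.5 − 14·0.5 = 2.0000; (r_i+r_j)·cross = 20·2.0000 = 40.0000
edge 2: (14,1.5)→(20,10)  cross = 14·10 − 20·1.5 = 110.0000; (r_i+r_j)·cross = 34·110.0000 = 3740.0000
edge 3: (20,10)→(15,33.5)  cross = 20·33.5 − 15·10 = 520.0000; (r_i+r_j)·cross = 35·520.0000 = 18200.0000
edge 4: (15,33.5)→(10.5,35)  cross = 15·35 − 10.5·33.5 = 173.2500; (r_i+r_j)·cross = 25.5·173.2500 = 4417.8750
edge 5: (10.5,35)→(4.5,32.5)  cross = 10.5·32.5 − 4.5·35 = 183.7500; (r_i+r_j)·cross = 15·183.7500 = 2756.2500
edge 6: (4.5,32.5)→(1.5,10)  cross = 4.5·10 − 1.5·32.5 = -3.7500; (r_i+r_j)·cross = 6·-3.7500 = -22.5000
Σcross = 926.0000 → A = |Σcross|/2 = 463.0000 mm²
Σ(r_i+r_j)·cross = 28687.2500 → first moment M = |Σ|/6 = 4781.2083
R_c = M/A = 4781.2083/463.0000 = 10.3266 mm
θ = 107° = 1.867502 rad
V = θ·R_c·A = 1.867502·10.3266·463.0000 = 8928.918 mm³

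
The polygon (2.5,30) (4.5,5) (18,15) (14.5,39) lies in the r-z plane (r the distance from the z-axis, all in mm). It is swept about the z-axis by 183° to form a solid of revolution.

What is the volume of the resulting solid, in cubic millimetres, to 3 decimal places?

Profile (r,z), 4 vertices: (2.5,30) (4.5,5) (18,15) (14.5,39)
edge 0: (2.5,30)→(4.5,5)  cross = 2.5·5 − 4.5·30 = -122.5000; (r_i+r_j)·cross = 7·-122.5000 = -857.5000
edge 1: (4.5,5)→(18,15)  cross = 4.5·15 − 18·5 = -22.5000; (r_i+r_j)·cross = 22.5·-22.5000 = -506.2500
edge 2: (18,15)→(14.5,39)  cross = 18·39 − 14.5·15 = 484.5000; (r_i+r_j)·cross = 32.5·484.5000 = 15746.2500
edge 3: (14.5,39)→(2.5,30)  cross = 14.5·30 − 2.5·39 = 337.5000; (r_i+r_j)·cross = 17·337.5000 = 5737.5000
Σcross = 677.0000 → A = |Σcross|/2 = 338.5000 mm²
Σ(r_i+r_j)·cross = 20120.0000 → first moment M = |Σ|/6 = 3353.3333
R_c = M/A = 3353.3333/338.5000 = 9.9065 mm
θ = 183° = 3.193953 rad
V = θ·R_c·A = 3.193953·9.9065·338.5000 = 10710.387 mm³

Volume = 10710.387 mm³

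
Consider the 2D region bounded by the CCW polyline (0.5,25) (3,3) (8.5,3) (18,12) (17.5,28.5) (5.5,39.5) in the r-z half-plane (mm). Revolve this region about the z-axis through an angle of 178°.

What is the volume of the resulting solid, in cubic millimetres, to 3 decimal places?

Volume = 12727.834 mm³

Profile (r,z), 6 vertices: (0.5,25) (3,3) (8.5,3) (18,12) (17.5,28.5) (5.5,39.5)
edge 0: (0.5,25)→(3,3)  cross = 0.5·3 − 3·25 = -73.5000; (r_i+r_j)·cross = 3.5·-73.5000 = -257.2500
edge 1: (3,3)→(8.5,3)  cross = 3·3 − 8.5·3 = -16.5000; (r_i+r_j)·cross = 11.5·-16.5000 = -189.7500
edge 2: (8.5,3)→(18,12)  cross = 8.5·12 − 18·3 = 48.0000; (r_i+r_j)·cross = 26.5·48.0000 = 1272.0000
edge 3: (18,12)→(17.5,28.5)  cross = 18·28.5 − 17.5·12 = 303.0000; (r_i+r_j)·cross = 35.5·303.0000 = 10756.5000
edge 4: (17.5,28.5)→(5.5,39.5)  cross = 17.5·39.5 − 5.5·28.5 = 534.5000; (r_i+r_j)·cross = 23·534.5000 = 12293.5000
edge 5: (5.5,39.5)→(0.5,25)  cross = 5.5·25 − 0.5·39.5 = 117.7500; (r_i+r_j)·cross = 6·117.7500 = 706.5000
Σcross = 913.2500 → A = |Σcross|/2 = 456.6250 mm²
Σ(r_i+r_j)·cross = 24581.5000 → first moment M = |Σ|/6 = 4096.9167
R_c = M/A = 4096.9167/456.6250 = 8.9722 mm
θ = 178° = 3.106686 rad
V = θ·R_c·A = 3.106686·8.9722·456.6250 = 12727.834 mm³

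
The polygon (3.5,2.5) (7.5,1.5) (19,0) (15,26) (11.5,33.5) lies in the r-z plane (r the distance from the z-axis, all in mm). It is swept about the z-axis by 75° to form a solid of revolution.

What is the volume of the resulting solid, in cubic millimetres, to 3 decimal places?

Profile (r,z), 5 vertices: (3.5,2.5) (7.5,1.5) (19,0) (15,26) (11.5,33.5)
edge 0: (3.5,2.5)→(7.5,1.5)  cross = 3.5·1.5 − 7.5·2.5 = -13.5000; (r_i+r_j)·cross = 11·-13.5000 = -148.5000
edge 1: (7.5,1.5)→(19,0)  cross = 7.5·0 − 19·1.5 = -28.5000; (r_i+r_j)·cross = 26.5·-28.5000 = -755.2500
edge 2: (19,0)→(15,26)  cross = 19·26 − 15·0 = 494.0000; (r_i+r_j)·cross = 34·494.0000 = 16796.0000
edge 3: (15,26)→(11.5,33.5)  cross = 15·33.5 − 11.5·26 = 203.5000; (r_i+r_j)·cross = 26.5·203.5000 = 5392.7500
edge 4: (11.5,33.5)→(3.5,2.5)  cross = 11.5·2.5 − 3.5·33.5 = -88.5000; (r_i+r_j)·cross = 15·-88.5000 = -1327.5000
Σcross = 567.0000 → A = |Σcross|/2 = 283.5000 mm²
Σ(r_i+r_j)·cross = 19957.5000 → first moment M = |Σ|/6 = 3326.2500
R_c = M/A = 3326.2500/283.5000 = 11.7328 mm
θ = 75° = 1.308997 rad
V = θ·R_c·A = 1.308997·11.7328·283.5000 = 4354.051 mm³

Volume = 4354.051 mm³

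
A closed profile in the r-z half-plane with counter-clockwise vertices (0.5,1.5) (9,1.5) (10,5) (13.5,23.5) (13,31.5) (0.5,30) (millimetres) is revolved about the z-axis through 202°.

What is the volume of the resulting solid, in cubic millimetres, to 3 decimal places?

Profile (r,z), 6 vertices: (0.5,1.5) (9,1.5) (10,5) (13.5,23.5) (13,31.5) (0.5,30)
edge 0: (0.5,1.5)→(9,1.5)  cross = 0.5·1.5 − 9·1.5 = -12.7500; (r_i+r_j)·cross = 9.5·-12.7500 = -121.1250
edge 1: (9,1.5)→(10,5)  cross = 9·5 − 10·1.5 = 30.0000; (r_i+r_j)·cross = 19·30.0000 = 570.0000
edge 2: (10,5)→(13.5,23.5)  cross = 10·23.5 − 13.5·5 = 167.5000; (r_i+r_j)·cross = 23.5·167.5000 = 3936.2500
edge 3: (13.5,23.5)→(13,31.5)  cross = 13.5·31.5 − 13·23.5 = 119.7500; (r_i+r_j)·cross = 26.5·119.7500 = 3173.3750
edge 4: (13,31.5)→(0.5,30)  cross = 13·30 − 0.5·31.5 = 374.2500; (r_i+r_j)·cross = 13.5·374.2500 = 5052.3750
edge 5: (0.5,30)→(0.5,1.5)  cross = 0.5·1.5 − 0.5·30 = -14.2500; (r_i+r_j)·cross = 1·-14.2500 = -14.2500
Σcross = 664.5000 → A = |Σcross|/2 = 332.2500 mm²
Σ(r_i+r_j)·cross = 12596.6250 → first moment M = |Σ|/6 = 2099.4375
R_c = M/A = 2099.4375/332.2500 = 6.3188 mm
θ = 202° = 3.525565 rad
V = θ·R_c·A = 3.525565·6.3188·332.2500 = 7401.704 mm³

Volume = 7401.704 mm³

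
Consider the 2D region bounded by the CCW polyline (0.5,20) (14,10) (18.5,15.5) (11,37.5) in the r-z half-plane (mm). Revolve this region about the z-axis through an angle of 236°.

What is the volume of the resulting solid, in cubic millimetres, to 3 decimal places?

Profile (r,z), 4 vertices: (0.5,20) (14,10) (18.5,15.5) (11,37.5)
edge 0: (0.5,20)→(14,10)  cross = 0.5·10 − 14·20 = -275.0000; (r_i+r_j)·cross = 14.5·-275.0000 = -3987.5000
edge 1: (14,10)→(18.5,15.5)  cross = 14·15.5 − 18.5·10 = 32.0000; (r_i+r_j)·cross = 32.5·32.0000 = 1040.0000
edge 2: (18.5,15.5)→(11,37.5)  cross = 18.5·37.5 − 11·15.5 = 523.2500; (r_i+r_j)·cross = 29.5·523.2500 = 15435.8750
edge 3: (11,37.5)→(0.5,20)  cross = 11·20 − 0.5·37.5 = 201.2500; (r_i+r_j)·cross = 11.5·201.2500 = 2314.3750
Σcross = 481.5000 → A = |Σcross|/2 = 240.7500 mm²
Σ(r_i+r_j)·cross = 14802.7500 → first moment M = |Σ|/6 = 2467.1250
R_c = M/A = 2467.1250/240.7500 = 10.2477 mm
θ = 236° = 4.118977 rad
V = θ·R_c·A = 4.118977·10.2477·240.7500 = 10162.031 mm³

Volume = 10162.031 mm³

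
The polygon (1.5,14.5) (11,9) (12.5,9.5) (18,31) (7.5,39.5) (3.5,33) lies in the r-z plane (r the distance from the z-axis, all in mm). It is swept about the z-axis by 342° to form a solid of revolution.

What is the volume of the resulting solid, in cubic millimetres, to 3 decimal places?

Profile (r,z), 6 vertices: (1.5,14.5) (11,9) (12.5,9.5) (18,31) (7.5,39.5) (3.5,33)
edge 0: (1.5,14.5)→(11,9)  cross = 1.5·9 − 11·14.5 = -146.0000; (r_i+r_j)·cross = 12.5·-146.0000 = -1825.0000
edge 1: (11,9)→(12.5,9.5)  cross = 11·9.5 − 12.5·9 = -8.0000; (r_i+r_j)·cross = 23.5·-8.0000 = -188.0000
edge 2: (12.5,9.5)→(18,31)  cross = 12.5·31 − 18·9.5 = 216.5000; (r_i+r_j)·cross = 30.5·216.5000 = 6603.2500
edge 3: (18,31)→(7.5,39.5)  cross = 18·39.5 − 7.5·31 = 478.5000; (r_i+r_j)·cross = 25.5·478.5000 = 12201.7500
edge 4: (7.5,39.5)→(3.5,33)  cross = 7.5·33 − 3.5·39.5 = 109.2500; (r_i+r_j)·cross = 11·109.2500 = 1201.7500
edge 5: (3.5,33)→(1.5,14.5)  cross = 3.5·14.5 − 1.5·33 = 1.2500; (r_i+r_j)·cross = 5·1.2500 = 6.2500
Σcross = 651.5000 → A = |Σcross|/2 = 325.7500 mm²
Σ(r_i+r_j)·cross = 18000.0000 → first moment M = |Σ|/6 = 3000.0000
R_c = M/A = 3000.0000/325.7500 = 9.2095 mm
θ = 342° = 5.969026 rad
V = θ·R_c·A = 5.969026·9.2095·325.7500 = 17907.078 mm³

Volume = 17907.078 mm³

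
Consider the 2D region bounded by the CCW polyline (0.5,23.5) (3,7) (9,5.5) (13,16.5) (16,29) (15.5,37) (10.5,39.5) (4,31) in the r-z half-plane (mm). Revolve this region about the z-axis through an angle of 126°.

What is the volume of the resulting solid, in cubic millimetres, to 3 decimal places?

Profile (r,z), 8 vertices: (0.5,23.5) (3,7) (9,5.5) (13,16.5) (16,29) (15.5,37) (10.5,39.5) (4,31)
edge 0: (0.5,23.5)→(3,7)  cross = 0.5·7 − 3·23.5 = -67.0000; (r_i+r_j)·cross = 3.5·-67.0000 = -234.5000
edge 1: (3,7)→(9,5.5)  cross = 3·5.5 − 9·7 = -46.5000; (r_i+r_j)·cross = 12·-46.5000 = -558.0000
edge 2: (9,5.5)→(13,16.5)  cross = 9·16.5 − 13·5.5 = 77.0000; (r_i+r_j)·cross = 22·77.0000 = 1694.0000
edge 3: (13,16.5)→(16,29)  cross = 13·29 − 16·16.5 = 113.0000; (r_i+r_j)·cross = 29·113.0000 = 3277.0000
edge 4: (16,29)→(15.5,37)  cross = 16·37 − 15.5·29 = 142.5000; (r_i+r_j)·cross = 31.5·142.5000 = 4488.7500
edge 5: (15.5,37)→(10.5,39.5)  cross = 15.5·39.5 − 10.5·37 = 223.7500; (r_i+r_j)·cross = 26·223.7500 = 5817.5000
edge 6: (10.5,39.5)→(4,31)  cross = 10.5·31 − 4·39.5 = 167.5000; (r_i+r_j)·cross = 14.5·167.5000 = 2428.7500
edge 7: (4,31)→(0.5,23.5)  cross = 4·23.5 − 0.5·31 = 78.5000; (r_i+r_j)·cross = 4.5·78.5000 = 353.2500
Σcross = 688.7500 → A = |Σcross|/2 = 344.3750 mm²
Σ(r_i+r_j)·cross = 17266.7500 → first moment M = |Σ|/6 = 2877.7917
R_c = M/A = 2877.7917/344.3750 = 8.3566 mm
θ = 126° = 2.199115 rad
V = θ·R_c·A = 2.199115·8.3566·344.3750 = 6328.594 mm³

Volume = 6328.594 mm³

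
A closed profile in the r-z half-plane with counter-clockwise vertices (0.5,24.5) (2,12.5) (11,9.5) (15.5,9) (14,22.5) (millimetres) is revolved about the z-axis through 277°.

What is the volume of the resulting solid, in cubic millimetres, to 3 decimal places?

Volume = 6813.107 mm³

Profile (r,z), 5 vertices: (0.5,24.5) (2,12.5) (11,9.5) (15.5,9) (14,22.5)
edge 0: (0.5,24.5)→(2,12.5)  cross = 0.5·12.5 − 2·24.5 = -42.7500; (r_i+r_j)·cross = 2.5·-42.7500 = -106.8750
edge 1: (2,12.5)→(11,9.5)  cross = 2·9.5 − 11·12.5 = -118.5000; (r_i+r_j)·cross = 13·-118.5000 = -1540.5000
edge 2: (11,9.5)→(15.5,9)  cross = 11·9 − 15.5·9.5 = -48.2500; (r_i+r_j)·cross = 26.5·-48.2500 = -1278.6250
edge 3: (15.5,9)→(14,22.5)  cross = 15.5·22.5 − 14·9 = 222.7500; (r_i+r_j)·cross = 29.5·222.7500 = 6571.1250
edge 4: (14,22.5)→(0.5,24.5)  cross = 14·24.5 − 0.5·22.5 = 331.7500; (r_i+r_j)·cross = 14.5·331.7500 = 4810.3750
Σcross = 345.0000 → A = |Σcross|/2 = 172.5000 mm²
Σ(r_i+r_j)·cross = 8455.5000 → first moment M = |Σ|/6 = 1409.2500
R_c = M/A = 1409.2500/172.5000 = 8.1696 mm
θ = 277° = 4.834562 rad
V = θ·R_c·A = 4.834562·8.1696·172.5000 = 6813.107 mm³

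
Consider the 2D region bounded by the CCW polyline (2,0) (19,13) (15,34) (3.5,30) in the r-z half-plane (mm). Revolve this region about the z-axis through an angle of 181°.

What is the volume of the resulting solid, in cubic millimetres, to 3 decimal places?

Profile (r,z), 4 vertices: (2,0) (19,13) (15,34) (3.5,30)
edge 0: (2,0)→(19,13)  cross = 2·13 − 19·0 = 26.0000; (r_i+r_j)·cross = 21·26.0000 = 546.0000
edge 1: (19,13)→(15,34)  cross = 19·34 − 15·13 = 451.0000; (r_i+r_j)·cross = 34·451.0000 = 15334.0000
edge 2: (15,34)→(3.5,30)  cross = 15·30 − 3.5·34 = 331.0000; (r_i+r_j)·cross = 18.5·331.0000 = 6123.5000
edge 3: (3.5,30)→(2,0)  cross = 3.5·0 − 2·30 = -60.0000; (r_i+r_j)·cross = 5.5·-60.0000 = -330.0000
Σcross = 748.0000 → A = |Σcross|/2 = 374.0000 mm²
Σ(r_i+r_j)·cross = 21673.5000 → first moment M = |Σ|/6 = 3612.2500
R_c = M/A = 3612.2500/374.0000 = 9.6584 mm
θ = 181° = 3.159046 rad
V = θ·R_c·A = 3.159046·9.6584·374.0000 = 11411.264 mm³

Volume = 11411.264 mm³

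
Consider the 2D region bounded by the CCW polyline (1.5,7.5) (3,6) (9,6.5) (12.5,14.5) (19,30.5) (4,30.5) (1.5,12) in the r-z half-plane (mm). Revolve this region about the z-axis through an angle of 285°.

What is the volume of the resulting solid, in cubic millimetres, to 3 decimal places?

Volume = 11962.819 mm³

Profile (r,z), 7 vertices: (1.5,7.5) (3,6) (9,6.5) (12.5,14.5) (19,30.5) (4,30.5) (1.5,12)
edge 0: (1.5,7.5)→(3,6)  cross = 1.5·6 − 3·7.5 = -13.5000; (r_i+r_j)·cross = 4.5·-13.5000 = -60.7500
edge 1: (3,6)→(9,6.5)  cross = 3·6.5 − 9·6 = -34.5000; (r_i+r_j)·cross = 12·-34.5000 = -414.0000
edge 2: (9,6.5)→(12.5,14.5)  cross = 9·14.5 − 12.5·6.5 = 49.2500; (r_i+r_j)·cross = 21.5·49.2500 = 1058.8750
edge 3: (12.5,14.5)→(19,30.5)  cross = 12.5·30.5 − 19·14.5 = 105.7500; (r_i+r_j)·cross = 31.5·105.7500 = 3331.1250
edge 4: (19,30.5)→(4,30.5)  cross = 19·30.5 − 4·30.5 = 457.5000; (r_i+r_j)·cross = 23·457.5000 = 10522.5000
edge 5: (4,30.5)→(1.5,12)  cross = 4·12 − 1.5·30.5 = 2.2500; (r_i+r_j)·cross = 5.5·2.2500 = 12.3750
edge 6: (1.5,12)→(1.5,7.5)  cross = 1.5·7.5 − 1.5·12 = -6.7500; (r_i+r_j)·cross = 3·-6.7500 = -20.2500
Σcross = 560.0000 → A = |Σcross|/2 = 280.0000 mm²
Σ(r_i+r_j)·cross = 14429.8750 → first moment M = |Σ|/6 = 2404.9792
R_c = M/A = 2404.9792/280.0000 = 8.5892 mm
θ = 285° = 4.974188 rad
V = θ·R_c·A = 4.974188·8.5892·280.0000 = 11962.819 mm³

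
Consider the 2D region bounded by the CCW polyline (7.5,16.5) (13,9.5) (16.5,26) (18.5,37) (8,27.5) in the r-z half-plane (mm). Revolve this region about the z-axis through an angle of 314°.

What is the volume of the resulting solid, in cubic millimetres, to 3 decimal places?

Volume = 10439.808 mm³

Profile (r,z), 5 vertices: (7.5,16.5) (13,9.5) (16.5,26) (18.5,37) (8,27.5)
edge 0: (7.5,16.5)→(13,9.5)  cross = 7.5·9.5 − 13·16.5 = -143.2500; (r_i+r_j)·cross = 20.5·-143.2500 = -2936.6250
edge 1: (13,9.5)→(16.5,26)  cross = 13·26 − 16.5·9.5 = 181.2500; (r_i+r_j)·cross = 29.5·181.2500 = 5346.8750
edge 2: (16.5,26)→(18.5,37)  cross = 16.5·37 − 18.5·26 = 129.5000; (r_i+r_j)·cross = 35·129.5000 = 4532.5000
edge 3: (18.5,37)→(8,27.5)  cross = 18.5·27.5 − 8·37 = 212.7500; (r_i+r_j)·cross = 26.5·212.7500 = 5637.8750
edge 4: (8,27.5)→(7.5,16.5)  cross = 8·16.5 − 7.5·27.5 = -74.2500; (r_i+r_j)·cross = 15.5·-74.2500 = -1150.8750
Σcross = 306.0000 → A = |Σcross|/2 = 153.0000 mm²
Σ(r_i+r_j)·cross = 11429.7500 → first moment M = |Σ|/6 = 1904.9583
R_c = M/A = 1904.9583/153.0000 = 12.4507 mm
θ = 314° = 5.480334 rad
V = θ·R_c·A = 5.480334·12.4507·153.0000 = 10439.808 mm³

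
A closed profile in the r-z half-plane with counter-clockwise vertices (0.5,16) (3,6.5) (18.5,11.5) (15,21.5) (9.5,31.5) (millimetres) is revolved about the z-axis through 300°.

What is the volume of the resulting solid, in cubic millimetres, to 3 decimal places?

Profile (r,z), 5 vertices: (0.5,16) (3,6.5) (18.5,11.5) (15,21.5) (9.5,31.5)
edge 0: (0.5,16)→(3,6.5)  cross = 0.5·6.5 − 3·16 = -44.7500; (r_i+r_j)·cross = 3.5·-44.7500 = -156.6250
edge 1: (3,6.5)→(18.5,11.5)  cross = 3·11.5 − 18.5·6.5 = -85.7500; (r_i+r_j)·cross = 21.5·-85.7500 = -1843.6250
edge 2: (18.5,11.5)→(15,21.5)  cross = 18.5·21.5 − 15·11.5 = 225.2500; (r_i+r_j)·cross = 33.5·225.2500 = 7545.8750
edge 3: (15,21.5)→(9.5,31.5)  cross = 15·31.5 − 9.5·21.5 = 268.2500; (r_i+r_j)·cross = 24.5·268.2500 = 6572.1250
edge 4: (9.5,31.5)→(0.5,16)  cross = 9.5·16 − 0.5·31.5 = 136.2500; (r_i+r_j)·cross = 10·136.2500 = 1362.5000
Σcross = 499.2500 → A = |Σcross|/2 = 249.6250 mm²
Σ(r_i+r_j)·cross = 13480.2500 → first moment M = |Σ|/6 = 2246.7083
R_c = M/A = 2246.7083/249.6250 = 9.0003 mm
θ = 300° = 5.235988 rad
V = θ·R_c·A = 5.235988·9.0003·249.6250 = 11763.737 mm³

Volume = 11763.737 mm³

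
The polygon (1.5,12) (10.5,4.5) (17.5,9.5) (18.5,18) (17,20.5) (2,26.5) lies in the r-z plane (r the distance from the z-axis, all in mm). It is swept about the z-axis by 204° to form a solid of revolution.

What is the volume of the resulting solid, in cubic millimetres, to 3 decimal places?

Volume = 8601.951 mm³

Profile (r,z), 6 vertices: (1.5,12) (10.5,4.5) (17.5,9.5) (18.5,18) (17,20.5) (2,26.5)
edge 0: (1.5,12)→(10.5,4.5)  cross = 1.5·4.5 − 10.5·12 = -119.2500; (r_i+r_j)·cross = 12·-119.2500 = -1431.0000
edge 1: (10.5,4.5)→(17.5,9.5)  cross = 10.5·9.5 − 17.5·4.5 = 21.0000; (r_i+r_j)·cross = 28·21.0000 = 588.0000
edge 2: (17.5,9.5)→(18.5,18)  cross = 17.5·18 − 18.5·9.5 = 139.2500; (r_i+r_j)·cross = 36·139.2500 = 5013.0000
edge 3: (18.5,18)→(17,20.5)  cross = 18.5·20.5 − 17·18 = 73.2500; (r_i+r_j)·cross = 35.5·73.2500 = 2600.3750
edge 4: (17,20.5)→(2,26.5)  cross = 17·26.5 − 2·20.5 = 409.5000; (r_i+r_j)·cross = 19·409.5000 = 7780.5000
edge 5: (2,26.5)→(1.5,12)  cross = 2·12 − 1.5·26.5 = -15.7500; (r_i+r_j)·cross = 3.5·-15.7500 = -55.1250
Σcross = 508.0000 → A = |Σcross|/2 = 254.0000 mm²
Σ(r_i+r_j)·cross = 14495.7500 → first moment M = |Σ|/6 = 2415.9583
R_c = M/A = 2415.9583/254.0000 = 9.5116 mm
θ = 204° = 3.560472 rad
V = θ·R_c·A = 3.560472·9.5116·254.0000 = 8601.951 mm³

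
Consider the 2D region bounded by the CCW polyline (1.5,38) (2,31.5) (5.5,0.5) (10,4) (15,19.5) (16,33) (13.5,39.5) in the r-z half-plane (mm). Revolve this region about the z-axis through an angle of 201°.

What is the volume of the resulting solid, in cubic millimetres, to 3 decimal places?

Profile (r,z), 7 vertices: (1.5,38) (2,31.5) (5.5,0.5) (10,4) (15,19.5) (16,33) (13.5,39.5)
edge 0: (1.5,38)→(2,31.5)  cross = 1.5·31.5 − 2·38 = -28.7500; (r_i+r_j)·cross = 3.5·-28.7500 = -100.6250
edge 1: (2,31.5)→(5.5,0.5)  cross = 2·0.5 − 5.5·31.5 = -172.2500; (r_i+r_j)·cross = 7.5·-172.2500 = -1291.8750
edge 2: (5.5,0.5)→(10,4)  cross = 5.5·4 − 10·0.5 = 17.0000; (r_i+r_j)·cross = 15.5·17.0000 = 263.5000
edge 3: (10,4)→(15,19.5)  cross = 10·19.5 − 15·4 = 135.0000; (r_i+r_j)·cross = 25·135.0000 = 3375.0000
edge 4: (15,19.5)→(16,33)  cross = 15·33 − 16·19.5 = 183.0000; (r_i+r_j)·cross = 31·183.0000 = 5673.0000
edge 5: (16,33)→(13.5,39.5)  cross = 16·39.5 − 13.5·33 = 186.5000; (r_i+r_j)·cross = 29.5·186.5000 = 5501.7500
edge 6: (13.5,39.5)→(1.5,38)  cross = 13.5·38 − 1.5·39.5 = 453.7500; (r_i+r_j)·cross = 15·453.7500 = 6806.2500
Σcross = 774.2500 → A = |Σcross|/2 = 387.1250 mm²
Σ(r_i+r_j)·cross = 20227.0000 → first moment M = |Σ|/6 = 3371.1667
R_c = M/A = 3371.1667/387.1250 = 8.7082 mm
θ = 201° = 3.508112 rad
V = θ·R_c·A = 3.508112·8.7082·387.1250 = 11826.430 mm³

Volume = 11826.430 mm³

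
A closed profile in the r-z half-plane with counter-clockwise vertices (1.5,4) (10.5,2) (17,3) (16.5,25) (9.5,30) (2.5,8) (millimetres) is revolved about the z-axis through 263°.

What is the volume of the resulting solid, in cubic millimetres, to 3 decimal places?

Profile (r,z), 6 vertices: (1.5,4) (10.5,2) (17,3) (16.5,25) (9.5,30) (2.5,8)
edge 0: (1.5,4)→(10.5,2)  cross = 1.5·2 − 10.5·4 = -39.0000; (r_i+r_j)·cross = 12·-39.0000 = -468.0000
edge 1: (10.5,2)→(17,3)  cross = 10.5·3 − 17·2 = -2.5000; (r_i+r_j)·cross = 27.5·-2.5000 = -68.7500
edge 2: (17,3)→(16.5,25)  cross = 17·25 − 16.5·3 = 375.5000; (r_i+r_j)·cross = 33.5·375.5000 = 12579.2500
edge 3: (16.5,25)→(9.5,30)  cross = 16.5·30 − 9.5·25 = 257.5000; (r_i+r_j)·cross = 26·257.5000 = 6695.0000
edge 4: (9.5,30)→(2.5,8)  cross = 9.5·8 − 2.5·30 = 1.0000; (r_i+r_j)·cross = 12·1.0000 = 12.0000
edge 5: (2.5,8)→(1.5,4)  cross = 2.5·4 − 1.5·8 = -2.0000; (r_i+r_j)·cross = 4·-2.0000 = -8.0000
Σcross = 590.5000 → A = |Σcross|/2 = 295.2500 mm²
Σ(r_i+r_j)·cross = 18741.5000 → first moment M = |Σ|/6 = 3123.5833
R_c = M/A = 3123.5833/295.2500 = 10.5795 mm
θ = 263° = 4.590216 rad
V = θ·R_c·A = 4.590216·10.5795·295.2500 = 14337.922 mm³

Volume = 14337.922 mm³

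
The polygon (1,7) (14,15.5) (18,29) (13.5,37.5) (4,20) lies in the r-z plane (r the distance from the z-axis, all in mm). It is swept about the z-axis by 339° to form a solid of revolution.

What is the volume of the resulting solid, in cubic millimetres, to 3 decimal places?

Volume = 13703.738 mm³

Profile (r,z), 5 vertices: (1,7) (14,15.5) (18,29) (13.5,37.5) (4,20)
edge 0: (1,7)→(14,15.5)  cross = 1·15.5 − 14·7 = -82.5000; (r_i+r_j)·cross = 15·-82.5000 = -1237.5000
edge 1: (14,15.5)→(18,29)  cross = 14·29 − 18·15.5 = 127.0000; (r_i+r_j)·cross = 32·127.0000 = 4064.0000
edge 2: (18,29)→(13.5,37.5)  cross = 18·37.5 − 13.5·29 = 283.5000; (r_i+r_j)·cross = 31.5·283.5000 = 8930.2500
edge 3: (13.5,37.5)→(4,20)  cross = 13.5·20 − 4·37.5 = 120.0000; (r_i+r_j)·cross = 17.5·120.0000 = 2100.0000
edge 4: (4,20)→(1,7)  cross = 4·7 − 1·20 = 8.0000; (r_i+r_j)·cross = 5·8.0000 = 40.0000
Σcross = 456.0000 → A = |Σcross|/2 = 228.0000 mm²
Σ(r_i+r_j)·cross = 13896.7500 → first moment M = |Σ|/6 = 2316.1250
R_c = M/A = 2316.1250/228.0000 = 10.1584 mm
θ = 339° = 5.916666 rad
V = θ·R_c·A = 5.916666·10.1584·228.0000 = 13703.738 mm³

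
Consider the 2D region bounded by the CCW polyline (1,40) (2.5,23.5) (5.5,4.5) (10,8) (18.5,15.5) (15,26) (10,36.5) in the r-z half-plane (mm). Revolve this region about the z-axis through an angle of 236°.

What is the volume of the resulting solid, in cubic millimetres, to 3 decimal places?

Profile (r,z), 7 vertices: (1,40) (2.5,23.5) (5.5,4.5) (10,8) (18.5,15.5) (15,26) (10,36.5)
edge 0: (1,40)→(2.5,23.5)  cross = 1·23.5 − 2.5·40 = -76.5000; (r_i+r_j)·cross = 3.5·-76.5000 = -267.7500
edge 1: (2.5,23.5)→(5.5,4.5)  cross = 2.5·4.5 − 5.5·23.5 = -118.0000; (r_i+r_j)·cross = 8·-118.0000 = -944.0000
edge 2: (5.5,4.5)→(10,8)  cross = 5.5·8 − 10·4.5 = -1.0000; (r_i+r_j)·cross = 15.5·-1.0000 = -15.5000
edge 3: (10,8)→(18.5,15.5)  cross = 10·15.5 − 18.5·8 = 7.0000; (r_i+r_j)·cross = 28.5·7.0000 = 199.5000
edge 4: (18.5,15.5)→(15,26)  cross = 18.5·26 − 15·15.5 = 248.5000; (r_i+r_j)·cross = 33.5·248.5000 = 8324.7500
edge 5: (15,26)→(10,36.5)  cross = 15·36.5 − 10·26 = 287.5000; (r_i+r_j)·cross = 25·287.5000 = 7187.5000
edge 6: (10,36.5)→(1,40)  cross = 10·40 − 1·36.5 = 363.5000; (r_i+r_j)·cross = 11·363.5000 = 3998.5000
Σcross = 711.0000 → A = |Σcross|/2 = 355.5000 mm²
Σ(r_i+r_j)·cross = 18483.0000 → first moment M = |Σ|/6 = 3080.5000
R_c = M/A = 3080.5000/355.5000 = 8.6653 mm
θ = 236° = 4.118977 rad
V = θ·R_c·A = 4.118977·8.6653·355.5000 = 12688.509 mm³

Volume = 12688.509 mm³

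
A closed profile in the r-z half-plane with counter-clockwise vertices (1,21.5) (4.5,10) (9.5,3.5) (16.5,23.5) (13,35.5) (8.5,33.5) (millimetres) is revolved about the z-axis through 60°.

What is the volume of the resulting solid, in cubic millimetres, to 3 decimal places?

Volume = 2666.383 mm³

Profile (r,z), 6 vertices: (1,21.5) (4.5,10) (9.5,3.5) (16.5,23.5) (13,35.5) (8.5,33.5)
edge 0: (1,21.5)→(4.5,10)  cross = 1·10 − 4.5·21.5 = -86.7500; (r_i+r_j)·cross = 5.5·-86.7500 = -477.1250
edge 1: (4.5,10)→(9.5,3.5)  cross = 4.5·3.5 − 9.5·10 = -79.2500; (r_i+r_j)·cross = 14·-79.2500 = -1109.5000
edge 2: (9.5,3.5)→(16.5,23.5)  cross = 9.5·23.5 − 16.5·3.5 = 165.5000; (r_i+r_j)·cross = 26·165.5000 = 4303.0000
edge 3: (16.5,23.5)→(13,35.5)  cross = 16.5·35.5 − 13·23.5 = 280.2500; (r_i+r_j)·cross = 29.5·280.2500 = 8267.3750
edge 4: (13,35.5)→(8.5,33.5)  cross = 13·33.5 − 8.5·35.5 = 133.7500; (r_i+r_j)·cross = 21.5·133.7500 = 2875.6250
edge 5: (8.5,33.5)→(1,21.5)  cross = 8.5·21.5 − 1·33.5 = 149.2500; (r_i+r_j)·cross = 9.5·149.2500 = 1417.8750
Σcross = 562.7500 → A = |Σcross|/2 = 281.3750 mm²
Σ(r_i+r_j)·cross = 15277.2500 → first moment M = |Σ|/6 = 2546.2083
R_c = M/A = 2546.2083/281.3750 = 9.0492 mm
θ = 60° = 1.047198 rad
V = θ·R_c·A = 1.047198·9.0492·281.3750 = 2666.383 mm³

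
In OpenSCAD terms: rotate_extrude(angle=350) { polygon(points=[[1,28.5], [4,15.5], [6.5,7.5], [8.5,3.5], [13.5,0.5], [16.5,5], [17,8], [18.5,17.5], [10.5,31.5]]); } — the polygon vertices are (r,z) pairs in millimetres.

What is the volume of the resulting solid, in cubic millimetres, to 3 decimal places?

Volume = 20884.464 mm³

Profile (r,z), 9 vertices: (1,28.5) (4,15.5) (6.5,7.5) (8.5,3.5) (13.5,0.5) (16.5,5) (17,8) (18.5,17.5) (10.5,31.5)
edge 0: (1,28.5)→(4,15.5)  cross = 1·15.5 − 4·28.5 = -98.5000; (r_i+r_j)·cross = 5·-98.5000 = -492.5000
edge 1: (4,15.5)→(6.5,7.5)  cross = 4·7.5 − 6.5·15.5 = -70.7500; (r_i+r_j)·cross = 10.5·-70.7500 = -742.8750
edge 2: (6.5,7.5)→(8.5,3.5)  cross = 6.5·3.5 − 8.5·7.5 = -41.0000; (r_i+r_j)·cross = 15·-41.0000 = -615.0000
edge 3: (8.5,3.5)→(13.5,0.5)  cross = 8.5·0.5 − 13.5·3.5 = -43.0000; (r_i+r_j)·cross = 22·-43.0000 = -946.0000
edge 4: (13.5,0.5)→(16.5,5)  cross = 13.5·5 − 16.5·0.5 = 59.2500; (r_i+r_j)·cross = 30·59.2500 = 1777.5000
edge 5: (16.5,5)→(17,8)  cross = 16.5·8 − 17·5 = 47.0000; (r_i+r_j)·cross = 33.5·47.0000 = 1574.5000
edge 6: (17,8)→(18.5,17.5)  cross = 17·17.5 − 18.5·8 = 149.5000; (r_i+r_j)·cross = 35.5·149.5000 = 5307.2500
edge 7: (18.5,17.5)→(10.5,31.5)  cross = 18.5·31.5 − 10.5·17.5 = 399.0000; (r_i+r_j)·cross = 29·399.0000 = 11571.0000
edge 8: (10.5,31.5)→(1,28.5)  cross = 10.5·28.5 − 1·31.5 = 267.7500; (r_i+r_j)·cross = 11.5·267.7500 = 3079.1250
Σcross = 669.2500 → A = |Σcross|/2 = 334.6250 mm²
Σ(r_i+r_j)·cross = 20513.0000 → first moment M = |Σ|/6 = 3418.8333
R_c = M/A = 3418.8333/334.6250 = 10.2169 mm
θ = 350° = 6.108652 rad
V = θ·R_c·A = 6.108652·10.2169·334.6250 = 20884.464 mm³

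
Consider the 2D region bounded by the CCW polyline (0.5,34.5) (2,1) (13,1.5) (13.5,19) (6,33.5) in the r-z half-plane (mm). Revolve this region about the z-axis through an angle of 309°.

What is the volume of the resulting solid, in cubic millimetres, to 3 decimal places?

Profile (r,z), 5 vertices: (0.5,34.5) (2,1) (13,1.5) (13.5,19) (6,33.5)
edge 0: (0.5,34.5)→(2,1)  cross = 0.5·1 − 2·34.5 = -68.5000; (r_i+r_j)·cross = 2.5·-68.5000 = -171.2500
edge 1: (2,1)→(13,1.5)  cross = 2·1.5 − 13·1 = -10.0000; (r_i+r_j)·cross = 15·-10.0000 = -150.0000
edge 2: (13,1.5)→(13.5,19)  cross = 13·19 − 13.5·1.5 = 226.7500; (r_i+r_j)·cross = 26.5·226.7500 = 6008.8750
edge 3: (13.5,19)→(6,33.5)  cross = 13.5·33.5 − 6·19 = 338.2500; (r_i+r_j)·cross = 19.5·338.2500 = 6595.8750
edge 4: (6,33.5)→(0.5,34.5)  cross = 6·34.5 − 0.5·33.5 = 190.2500; (r_i+r_j)·cross = 6.5·190.2500 = 1236.6250
Σcross = 676.7500 → A = |Σcross|/2 = 338.3750 mm²
Σ(r_i+r_j)·cross = 13520.1250 → first moment M = |Σ|/6 = 2253.3542
R_c = M/A = 2253.3542/338.3750 = 6.6593 mm
θ = 309° = 5.393067 rad
V = θ·R_c·A = 5.393067·6.6593·338.3750 = 12152.491 mm³

Volume = 12152.491 mm³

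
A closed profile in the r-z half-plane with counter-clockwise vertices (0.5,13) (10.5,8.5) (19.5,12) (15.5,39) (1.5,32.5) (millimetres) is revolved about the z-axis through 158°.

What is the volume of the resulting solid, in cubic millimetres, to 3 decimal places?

Volume = 11506.630 mm³

Profile (r,z), 5 vertices: (0.5,13) (10.5,8.5) (19.5,12) (15.5,39) (1.5,32.5)
edge 0: (0.5,13)→(10.5,8.5)  cross = 0.5·8.5 − 10.5·13 = -132.2500; (r_i+r_j)·cross = 11·-132.2500 = -1454.7500
edge 1: (10.5,8.5)→(19.5,12)  cross = 10.5·12 − 19.5·8.5 = -39.7500; (r_i+r_j)·cross = 30·-39.7500 = -1192.5000
edge 2: (19.5,12)→(15.5,39)  cross = 19.5·39 − 15.5·12 = 574.5000; (r_i+r_j)·cross = 35·574.5000 = 20107.5000
edge 3: (15.5,39)→(1.5,32.5)  cross = 15.5·32.5 − 1.5·39 = 445.2500; (r_i+r_j)·cross = 17·445.2500 = 7569.2500
edge 4: (1.5,32.5)→(0.5,13)  cross = 1.5·13 − 0.5·32.5 = 3.2500; (r_i+r_j)·cross = 2·3.2500 = 6.5000
Σcross = 851.0000 → A = |Σcross|/2 = 425.5000 mm²
Σ(r_i+r_j)·cross = 25036.0000 → first moment M = |Σ|/6 = 4172.6667
R_c = M/A = 4172.6667/425.5000 = 9.8065 mm
θ = 158° = 2.757620 rad
V = θ·R_c·A = 2.757620·9.8065·425.5000 = 11506.630 mm³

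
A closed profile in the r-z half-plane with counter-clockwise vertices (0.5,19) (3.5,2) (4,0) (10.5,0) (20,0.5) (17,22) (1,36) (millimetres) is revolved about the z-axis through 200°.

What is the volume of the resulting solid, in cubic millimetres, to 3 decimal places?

Volume = 15373.515 mm³

Profile (r,z), 7 vertices: (0.5,19) (3.5,2) (4,0) (10.5,0) (20,0.5) (17,22) (1,36)
edge 0: (0.5,19)→(3.5,2)  cross = 0.5·2 − 3.5·19 = -65.5000; (r_i+r_j)·cross = 4·-65.5000 = -262.0000
edge 1: (3.5,2)→(4,0)  cross = 3.5·0 − 4·2 = -8.0000; (r_i+r_j)·cross = 7.5·-8.0000 = -60.0000
edge 2: (4,0)→(10.5,0)  cross = 4·0 − 10.5·0 = 0.0000; (r_i+r_j)·cross = 14.5·0.0000 = 0.0000
edge 3: (10.5,0)→(20,0.5)  cross = 10.5·0.5 − 20·0 = 5.2500; (r_i+r_j)·cross = 30.5·5.2500 = 160.1250
edge 4: (20,0.5)→(17,22)  cross = 20·22 − 17·0.5 = 431.5000; (r_i+r_j)·cross = 37·431.5000 = 15965.5000
edge 5: (17,22)→(1,36)  cross = 17·36 − 1·22 = 590.0000; (r_i+r_j)·cross = 18·590.0000 = 10620.0000
edge 6: (1,36)→(0.5,19)  cross = 1·19 − 0.5·36 = 1.0000; (r_i+r_j)·cross = 1.5·1.0000 = 1.5000
Σcross = 954.2500 → A = |Σcross|/2 = 477.1250 mm²
Σ(r_i+r_j)·cross = 26425.1250 → first moment M = |Σ|/6 = 4404.1875
R_c = M/A = 4404.1875/477.1250 = 9.2307 mm
θ = 200° = 3.490659 rad
V = θ·R_c·A = 3.490659·9.2307·477.1250 = 15373.515 mm³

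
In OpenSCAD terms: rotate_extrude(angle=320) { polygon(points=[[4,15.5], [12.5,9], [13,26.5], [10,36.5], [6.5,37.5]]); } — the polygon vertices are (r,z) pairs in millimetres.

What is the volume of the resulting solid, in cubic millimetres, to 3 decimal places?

Volume = 8782.264 mm³

Profile (r,z), 5 vertices: (4,15.5) (12.5,9) (13,26.5) (10,36.5) (6.5,37.5)
edge 0: (4,15.5)→(12.5,9)  cross = 4·9 − 12.5·15.5 = -157.7500; (r_i+r_j)·cross = 16.5·-157.7500 = -2602.8750
edge 1: (12.5,9)→(13,26.5)  cross = 12.5·26.5 − 13·9 = 214.2500; (r_i+r_j)·cross = 25.5·214.2500 = 5463.3750
edge 2: (13,26.5)→(10,36.5)  cross = 13·36.5 − 10·26.5 = 209.5000; (r_i+r_j)·cross = 23·209.5000 = 4818.5000
edge 3: (10,36.5)→(6.5,37.5)  cross = 10·37.5 − 6.5·36.5 = 137.7500; (r_i+r_j)·cross = 16.5·137.7500 = 2272.8750
edge 4: (6.5,37.5)→(4,15.5)  cross = 6.5·15.5 − 4·37.5 = -49.2500; (r_i+r_j)·cross = 10.5·-49.2500 = -517.1250
Σcross = 354.5000 → A = |Σcross|/2 = 177.2500 mm²
Σ(r_i+r_j)·cross = 9434.7500 → first moment M = |Σ|/6 = 1572.4583
R_c = M/A = 1572.4583/177.2500 = 8.8714 mm
θ = 320° = 5.585054 rad
V = θ·R_c·A = 5.585054·8.8714·177.2500 = 8782.264 mm³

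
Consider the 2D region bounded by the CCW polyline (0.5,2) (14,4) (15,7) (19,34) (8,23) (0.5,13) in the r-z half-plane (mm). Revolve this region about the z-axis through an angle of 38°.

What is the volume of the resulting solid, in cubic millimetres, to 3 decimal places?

Volume = 2075.756 mm³

Profile (r,z), 6 vertices: (0.5,2) (14,4) (15,7) (19,34) (8,23) (0.5,13)
edge 0: (0.5,2)→(14,4)  cross = 0.5·4 − 14·2 = -26.0000; (r_i+r_j)·cross = 14.5·-26.0000 = -377.0000
edge 1: (14,4)→(15,7)  cross = 14·7 − 15·4 = 38.0000; (r_i+r_j)·cross = 29·38.0000 = 1102.0000
edge 2: (15,7)→(19,34)  cross = 15·34 − 19·7 = 377.0000; (r_i+r_j)·cross = 34·377.0000 = 12818.0000
edge 3: (19,34)→(8,23)  cross = 19·23 − 8·34 = 165.0000; (r_i+r_j)·cross = 27·165.0000 = 4455.0000
edge 4: (8,23)→(0.5,13)  cross = 8·13 − 0.5·23 = 92.5000; (r_i+r_j)·cross = 8.5·92.5000 = 786.2500
edge 5: (0.5,13)→(0.5,2)  cross = 0.5·2 − 0.5·13 = -5.5000; (r_i+r_j)·cross = 1·-5.5000 = -5.5000
Σcross = 641.0000 → A = |Σcross|/2 = 320.5000 mm²
Σ(r_i+r_j)·cross = 18778.7500 → first moment M = |Σ|/6 = 3129.7917
R_c = M/A = 3129.7917/320.5000 = 9.7653 mm
θ = 38° = 0.663225 rad
V = θ·R_c·A = 0.663225·9.7653·320.5000 = 2075.756 mm³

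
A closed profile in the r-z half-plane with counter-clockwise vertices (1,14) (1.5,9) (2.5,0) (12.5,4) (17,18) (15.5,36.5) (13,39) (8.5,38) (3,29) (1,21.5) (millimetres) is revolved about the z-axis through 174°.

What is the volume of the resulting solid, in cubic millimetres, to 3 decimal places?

Profile (r,z), 10 vertices: (1,14) (1.5,9) (2.5,0) (12.5,4) (17,18) (15.5,36.5) (13,39) (8.5,38) (3,29) (1,21.5)
edge 0: (1,14)→(1.5,9)  cross = 1·9 − 1.5·14 = -12.0000; (r_i+r_j)·cross = 2.5·-12.0000 = -30.0000
edge 1: (1.5,9)→(2.5,0)  cross = 1.5·0 − 2.5·9 = -22.5000; (r_i+r_j)·cross = 4·-22.5000 = -90.0000
edge 2: (2.5,0)→(12.5,4)  cross = 2.5·4 − 12.5·0 = 10.0000; (r_i+r_j)·cross = 15·10.0000 = 150.0000
edge 3: (12.5,4)→(17,18)  cross = 12.5·18 − 17·4 = 157.0000; (r_i+r_j)·cross = 29.5·157.0000 = 4631.5000
edge 4: (17,18)→(15.5,36.5)  cross = 17·36.5 − 15.5·18 = 341.5000; (r_i+r_j)·cross = 32.5·341.5000 = 11098.7500
edge 5: (15.5,36.5)→(13,39)  cross = 15.5·39 − 13·36.5 = 130.0000; (r_i+r_j)·cross = 28.5·130.0000 = 3705.0000
edge 6: (13,39)→(8.5,38)  cross = 13·38 − 8.5·39 = 162.5000; (r_i+r_j)·cross = 21.5·162.5000 = 3493.7500
edge 7: (8.5,38)→(3,29)  cross = 8.5·29 − 3·38 = 132.5000; (r_i+r_j)·cross = 11.5·132.5000 = 1523.7500
edge 8: (3,29)→(1,21.5)  cross = 3·21.5 − 1·29 = 35.5000; (r_i+r_j)·cross = 4·35.5000 = 142.0000
edge 9: (1,21.5)→(1,14)  cross = 1·14 − 1·21.5 = -7.5000; (r_i+r_j)·cross = 2·-7.5000 = -15.0000
Σcross = 927.0000 → A = |Σcross|/2 = 463.5000 mm²
Σ(r_i+r_j)·cross = 24609.7500 → first moment M = |Σ|/6 = 4101.6250
R_c = M/A = 4101.6250/463.5000 = 8.8492 mm
θ = 174° = 3.036873 rad
V = θ·R_c·A = 3.036873·8.8492·463.5000 = 12456.114 mm³

Volume = 12456.114 mm³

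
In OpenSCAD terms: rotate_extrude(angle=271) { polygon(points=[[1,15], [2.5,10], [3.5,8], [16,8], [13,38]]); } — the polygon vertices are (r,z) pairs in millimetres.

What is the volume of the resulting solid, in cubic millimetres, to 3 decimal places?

Volume = 11570.574 mm³

Profile (r,z), 5 vertices: (1,15) (2.5,10) (3.5,8) (16,8) (13,38)
edge 0: (1,15)→(2.5,10)  cross = 1·10 − 2.5·15 = -27.5000; (r_i+r_j)·cross = 3.5·-27.5000 = -96.2500
edge 1: (2.5,10)→(3.5,8)  cross = 2.5·8 − 3.5·10 = -15.0000; (r_i+r_j)·cross = 6·-15.0000 = -90.0000
edge 2: (3.5,8)→(16,8)  cross = 3.5·8 − 16·8 = -100.0000; (r_i+r_j)·cross = 19.5·-100.0000 = -1950.0000
edge 3: (16,8)→(13,38)  cross = 16·38 − 13·8 = 504.0000; (r_i+r_j)·cross = 29·504.0000 = 14616.0000
edge 4: (13,38)→(1,15)  cross = 13·15 − 1·38 = 157.0000; (r_i+r_j)·cross = 14·157.0000 = 2198.0000
Σcross = 518.5000 → A = |Σcross|/2 = 259.2500 mm²
Σ(r_i+r_j)·cross = 14677.7500 → first moment M = |Σ|/6 = 2446.2917
R_c = M/A = 2446.2917/259.2500 = 9.4360 mm
θ = 271° = 4.729842 rad
V = θ·R_c·A = 4.729842·9.4360·259.2500 = 11570.574 mm³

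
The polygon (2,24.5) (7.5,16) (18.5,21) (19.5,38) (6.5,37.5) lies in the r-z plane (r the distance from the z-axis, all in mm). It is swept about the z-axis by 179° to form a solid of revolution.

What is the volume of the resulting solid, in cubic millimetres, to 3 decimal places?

Profile (r,z), 5 vertices: (2,24.5) (7.5,16) (18.5,21) (19.5,38) (6.5,37.5)
edge 0: (2,24.5)→(7.5,16)  cross = 2·16 − 7.5·24.5 = -151.7500; (r_i+r_j)·cross = 9.5·-151.7500 = -1441.6250
edge 1: (7.5,16)→(18.5,21)  cross = 7.5·21 − 18.5·16 = -138.5000; (r_i+r_j)·cross = 26·-138.5000 = -3601.0000
edge 2: (18.5,21)→(19.5,38)  cross = 18.5·38 − 19.5·21 = 293.5000; (r_i+r_j)·cross = 38·293.5000 = 11153.0000
edge 3: (19.5,38)→(6.5,37.5)  cross = 19.5·37.5 − 6.5·38 = 484.2500; (r_i+r_j)·cross = 26·484.2500 = 12590.5000
edge 4: (6.5,37.5)→(2,24.5)  cross = 6.5·24.5 − 2·37.5 = 84.2500; (r_i+r_j)·cross = 8.5·84.2500 = 716.1250
Σcross = 571.7500 → A = |Σcross|/2 = 285.8750 mm²
Σ(r_i+r_j)·cross = 19417.0000 → first moment M = |Σ|/6 = 3236.1667
R_c = M/A = 3236.1667/285.8750 = 11.3202 mm
θ = 179° = 3.124139 rad
V = θ·R_c·A = 3.124139·11.3202·285.8750 = 10110.236 mm³

Volume = 10110.236 mm³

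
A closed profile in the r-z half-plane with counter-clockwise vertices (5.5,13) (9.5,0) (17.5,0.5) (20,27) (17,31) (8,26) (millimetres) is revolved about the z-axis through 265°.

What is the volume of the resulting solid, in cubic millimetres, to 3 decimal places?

Profile (r,z), 6 vertices: (5.5,13) (9.5,0) (17.5,0.5) (20,27) (17,31) (8,26)
edge 0: (5.5,13)→(9.5,0)  cross = 5.5·0 − 9.5·13 = -123.5000; (r_i+r_j)·cross = 15·-123.5000 = -1852.5000
edge 1: (9.5,0)→(17.5,0.5)  cross = 9.5·0.5 − 17.5·0 = 4.7500; (r_i+r_j)·cross = 27·4.7500 = 128.2500
edge 2: (17.5,0.5)→(20,27)  cross = 17.5·27 − 20·0.5 = 462.5000; (r_i+r_j)·cross = 37.5·462.5000 = 17343.7500
edge 3: (20,27)→(17,31)  cross = 20·31 − 17·27 = 161.0000; (r_i+r_j)·cross = 37·161.0000 = 5957.0000
edge 4: (17,31)→(8,26)  cross = 17·26 − 8·31 = 194.0000; (r_i+r_j)·cross = 25·194.0000 = 4850.0000
edge 5: (8,26)→(5.5,13)  cross = 8·13 − 5.5·26 = -39.0000; (r_i+r_j)·cross = 13.5·-39.0000 = -526.5000
Σcross = 659.7500 → A = |Σcross|/2 = 329.8750 mm²
Σ(r_i+r_j)·cross = 25900.0000 → first moment M = |Σ|/6 = 4316.6667
R_c = M/A = 4316.6667/329.8750 = 13.0858 mm
θ = 265° = 4.625123 rad
V = θ·R_c·A = 4.625123·13.0858·329.8750 = 19965.112 mm³

Volume = 19965.112 mm³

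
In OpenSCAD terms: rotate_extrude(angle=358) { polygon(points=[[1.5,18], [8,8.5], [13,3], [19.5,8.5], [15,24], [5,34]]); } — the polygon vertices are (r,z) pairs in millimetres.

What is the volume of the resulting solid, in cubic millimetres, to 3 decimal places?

Volume = 19189.896 mm³

Profile (r,z), 6 vertices: (1.5,18) (8,8.5) (13,3) (19.5,8.5) (15,24) (5,34)
edge 0: (1.5,18)→(8,8.5)  cross = 1.5·8.5 − 8·18 = -131.2500; (r_i+r_j)·cross = 9.5·-131.2500 = -1246.8750
edge 1: (8,8.5)→(13,3)  cross = 8·3 − 13·8.5 = -86.5000; (r_i+r_j)·cross = 21·-86.5000 = -1816.5000
edge 2: (13,3)→(19.5,8.5)  cross = 13·8.5 − 19.5·3 = 52.0000; (r_i+r_j)·cross = 32.5·52.0000 = 1690.0000
edge 3: (19.5,8.5)→(15,24)  cross = 19.5·24 − 15·8.5 = 340.5000; (r_i+r_j)·cross = 34.5·340.5000 = 11747.2500
edge 4: (15,24)→(5,34)  cross = 15·34 − 5·24 = 390.0000; (r_i+r_j)·cross = 20·390.0000 = 7800.0000
edge 5: (5,34)→(1.5,18)  cross = 5·18 − 1.5·34 = 39.0000; (r_i+r_j)·cross = 6.5·39.0000 = 253.5000
Σcross = 603.7500 → A = |Σcross|/2 = 301.8750 mm²
Σ(r_i+r_j)·cross = 18427.3750 → first moment M = |Σ|/6 = 3071.2292
R_c = M/A = 3071.2292/301.8750 = 10.1738 mm
θ = 358° = 6.248279 rad
V = θ·R_c·A = 6.248279·10.1738·301.8750 = 19189.896 mm³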